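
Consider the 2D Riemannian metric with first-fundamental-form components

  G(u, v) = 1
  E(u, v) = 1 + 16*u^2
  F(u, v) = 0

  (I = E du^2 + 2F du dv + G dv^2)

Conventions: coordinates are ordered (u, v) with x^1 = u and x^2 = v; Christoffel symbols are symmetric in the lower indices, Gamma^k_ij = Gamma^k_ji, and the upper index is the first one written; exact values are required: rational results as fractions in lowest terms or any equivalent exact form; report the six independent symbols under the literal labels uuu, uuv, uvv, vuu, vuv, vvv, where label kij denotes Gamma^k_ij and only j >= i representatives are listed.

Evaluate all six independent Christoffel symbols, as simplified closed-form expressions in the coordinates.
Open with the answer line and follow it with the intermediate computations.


Answer: Gamma_uuu = 16*u/(16*u^2 + 1), Gamma_uuv = 0, Gamma_uvv = 0, Gamma_vuu = 0, Gamma_vuv = 0, Gamma_vvv = 0

E = 1 + 16*u^2; F = 0; G = 1
Gamma^k_ij = (1/2) g^{kl} (d_i g_jl + d_j g_il - d_l g_ij), with g^inv = (1/(EG-F^2)) [[G, -F], [-F, E]]
first partials: E_u = 32*u, E_v = 0, F_u = 0, F_v = 0, G_u = 0, G_v = 0
D = EG - F^2 = 1 + 16*u^2
expanded: Gamma^u_uu = (G E_u - 2F F_u + F E_v)/(2D), Gamma^u_uv = (G E_v - F G_u)/(2D), Gamma^u_vv = (2G F_v - G G_u - F G_v)/(2D), Gamma^v_uu = (2E F_u - E E_v - F E_u)/(2D), Gamma^v_uv = (E G_u - F E_v)/(2D), Gamma^v_vv = (E G_v - 2F F_v + F G_u)/(2D); substitute and cancel common factors


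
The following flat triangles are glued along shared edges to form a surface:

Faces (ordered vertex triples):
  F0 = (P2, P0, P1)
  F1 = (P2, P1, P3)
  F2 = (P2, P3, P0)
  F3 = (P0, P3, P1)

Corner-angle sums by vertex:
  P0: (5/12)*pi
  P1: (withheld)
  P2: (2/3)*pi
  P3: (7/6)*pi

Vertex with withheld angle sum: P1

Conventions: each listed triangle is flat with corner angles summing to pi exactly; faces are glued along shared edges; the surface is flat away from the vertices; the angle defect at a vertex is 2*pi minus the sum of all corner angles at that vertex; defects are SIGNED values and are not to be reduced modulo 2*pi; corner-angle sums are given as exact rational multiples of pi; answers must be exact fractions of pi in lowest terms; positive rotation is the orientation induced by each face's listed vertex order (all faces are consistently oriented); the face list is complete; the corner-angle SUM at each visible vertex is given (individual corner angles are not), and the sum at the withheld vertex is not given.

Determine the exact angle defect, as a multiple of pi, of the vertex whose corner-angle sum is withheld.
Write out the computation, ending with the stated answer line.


V = 4, E = 6, F = 4; chi = V - E + F = 2
Gauss-Bonnet: total defect = 2*pi*chi = 4*pi; visible defects sum to (15/4)*pi

Answer: defect(P1) = pi/4


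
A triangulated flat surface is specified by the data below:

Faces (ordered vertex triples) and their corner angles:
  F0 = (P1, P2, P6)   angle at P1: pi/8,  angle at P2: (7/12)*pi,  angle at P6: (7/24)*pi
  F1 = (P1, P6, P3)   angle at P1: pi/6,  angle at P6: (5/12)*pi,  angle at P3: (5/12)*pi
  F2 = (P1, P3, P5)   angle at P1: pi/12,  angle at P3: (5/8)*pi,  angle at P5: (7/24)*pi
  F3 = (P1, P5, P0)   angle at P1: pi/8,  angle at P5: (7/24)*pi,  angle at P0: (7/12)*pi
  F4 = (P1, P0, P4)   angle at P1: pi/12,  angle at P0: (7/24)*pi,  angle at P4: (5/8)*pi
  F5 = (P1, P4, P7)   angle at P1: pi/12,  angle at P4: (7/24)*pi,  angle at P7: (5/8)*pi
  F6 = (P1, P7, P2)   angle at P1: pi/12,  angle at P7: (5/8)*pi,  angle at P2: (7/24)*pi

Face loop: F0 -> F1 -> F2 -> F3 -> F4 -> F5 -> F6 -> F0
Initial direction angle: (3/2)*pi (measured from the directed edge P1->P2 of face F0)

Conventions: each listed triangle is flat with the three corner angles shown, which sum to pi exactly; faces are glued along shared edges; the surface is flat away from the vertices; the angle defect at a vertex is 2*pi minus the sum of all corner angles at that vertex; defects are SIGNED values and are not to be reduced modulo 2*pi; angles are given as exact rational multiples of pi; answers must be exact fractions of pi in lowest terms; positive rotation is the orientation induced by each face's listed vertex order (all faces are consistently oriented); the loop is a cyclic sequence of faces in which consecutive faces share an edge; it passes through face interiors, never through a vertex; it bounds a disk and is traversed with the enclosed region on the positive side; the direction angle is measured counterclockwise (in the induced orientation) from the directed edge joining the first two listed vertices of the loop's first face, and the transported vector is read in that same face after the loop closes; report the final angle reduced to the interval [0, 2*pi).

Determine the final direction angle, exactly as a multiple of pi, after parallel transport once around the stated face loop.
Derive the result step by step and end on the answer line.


enclosed vertex P1: corner angles sum to (3/4)*pi, defect = 2*pi - (3/4)*pi = (5/4)*pi
by Gauss-Bonnet the loop rotates the vector by the enclosed defect sum (positive orientation, mod 2*pi)
final angle = (3/2)*pi + (5/4)*pi = (3/4)*pi (mod 2*pi)

Answer: final direction angle = (3/4)*pi


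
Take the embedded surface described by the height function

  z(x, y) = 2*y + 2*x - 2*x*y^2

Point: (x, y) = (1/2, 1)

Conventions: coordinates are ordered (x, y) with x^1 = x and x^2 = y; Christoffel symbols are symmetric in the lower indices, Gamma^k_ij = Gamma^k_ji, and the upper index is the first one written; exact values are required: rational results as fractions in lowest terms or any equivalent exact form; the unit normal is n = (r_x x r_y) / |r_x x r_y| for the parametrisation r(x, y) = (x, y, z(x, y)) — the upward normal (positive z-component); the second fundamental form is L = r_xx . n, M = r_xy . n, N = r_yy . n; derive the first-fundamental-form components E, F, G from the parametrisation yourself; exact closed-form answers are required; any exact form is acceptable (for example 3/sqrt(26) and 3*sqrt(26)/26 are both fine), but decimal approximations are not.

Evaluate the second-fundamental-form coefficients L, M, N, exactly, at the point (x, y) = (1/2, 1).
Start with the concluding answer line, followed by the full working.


Answer: L = 0, M = -4, N = -2

z_x = 0, z_y = 0, z_xx = 0, z_xy = -4, z_yy = -2
E = 1, F = 0, G = 1; answer radicand W^2 = 1
unnormalised second-form numerators: l = 0, m = -4, n = -2; L = l/sqrt(1), and similarly M = m/sqrt(W^2), N = n/sqrt(W^2)


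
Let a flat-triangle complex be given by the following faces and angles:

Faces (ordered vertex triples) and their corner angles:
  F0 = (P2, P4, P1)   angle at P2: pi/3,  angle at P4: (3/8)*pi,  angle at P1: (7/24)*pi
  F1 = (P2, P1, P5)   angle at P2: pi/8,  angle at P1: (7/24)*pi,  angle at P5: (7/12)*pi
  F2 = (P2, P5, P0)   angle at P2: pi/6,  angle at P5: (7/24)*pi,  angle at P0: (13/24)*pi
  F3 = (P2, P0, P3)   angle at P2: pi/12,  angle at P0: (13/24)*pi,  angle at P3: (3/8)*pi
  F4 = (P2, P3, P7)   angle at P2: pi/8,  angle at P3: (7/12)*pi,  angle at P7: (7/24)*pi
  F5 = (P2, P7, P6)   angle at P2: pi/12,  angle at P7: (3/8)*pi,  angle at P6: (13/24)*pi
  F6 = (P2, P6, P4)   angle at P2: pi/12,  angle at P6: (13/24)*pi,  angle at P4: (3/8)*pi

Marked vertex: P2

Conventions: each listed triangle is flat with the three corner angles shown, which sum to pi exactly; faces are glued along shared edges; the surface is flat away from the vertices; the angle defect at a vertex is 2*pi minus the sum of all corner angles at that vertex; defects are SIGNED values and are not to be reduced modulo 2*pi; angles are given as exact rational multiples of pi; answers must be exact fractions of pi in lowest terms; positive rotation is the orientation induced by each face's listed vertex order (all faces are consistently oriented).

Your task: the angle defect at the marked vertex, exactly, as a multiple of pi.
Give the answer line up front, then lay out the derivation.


Answer: defect(P2) = pi

Sum of corner angles at P2: pi
defect = 2*pi - pi


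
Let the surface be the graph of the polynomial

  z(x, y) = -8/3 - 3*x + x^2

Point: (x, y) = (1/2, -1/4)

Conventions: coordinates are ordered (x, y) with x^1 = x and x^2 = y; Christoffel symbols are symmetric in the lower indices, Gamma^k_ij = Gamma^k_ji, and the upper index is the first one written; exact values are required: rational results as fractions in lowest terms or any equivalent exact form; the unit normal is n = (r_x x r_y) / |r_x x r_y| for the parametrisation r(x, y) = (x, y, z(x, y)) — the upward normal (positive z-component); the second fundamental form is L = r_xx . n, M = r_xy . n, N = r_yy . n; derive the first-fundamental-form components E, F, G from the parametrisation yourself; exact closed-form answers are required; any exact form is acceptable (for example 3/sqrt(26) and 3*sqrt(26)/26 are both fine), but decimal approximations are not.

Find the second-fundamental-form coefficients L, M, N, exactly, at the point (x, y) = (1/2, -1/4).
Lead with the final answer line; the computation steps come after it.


Answer: L = 2*sqrt(5)/5, M = 0, N = 0

z_x = -2, z_y = 0, z_xx = 2, z_xy = 0, z_yy = 0
E = 5, F = 0, G = 1; answer radicand W^2 = 5
unnormalised second-form numerators: l = 2, m = 0, n = 0; L = l/sqrt(5), and similarly M = m/sqrt(W^2), N = n/sqrt(W^2)


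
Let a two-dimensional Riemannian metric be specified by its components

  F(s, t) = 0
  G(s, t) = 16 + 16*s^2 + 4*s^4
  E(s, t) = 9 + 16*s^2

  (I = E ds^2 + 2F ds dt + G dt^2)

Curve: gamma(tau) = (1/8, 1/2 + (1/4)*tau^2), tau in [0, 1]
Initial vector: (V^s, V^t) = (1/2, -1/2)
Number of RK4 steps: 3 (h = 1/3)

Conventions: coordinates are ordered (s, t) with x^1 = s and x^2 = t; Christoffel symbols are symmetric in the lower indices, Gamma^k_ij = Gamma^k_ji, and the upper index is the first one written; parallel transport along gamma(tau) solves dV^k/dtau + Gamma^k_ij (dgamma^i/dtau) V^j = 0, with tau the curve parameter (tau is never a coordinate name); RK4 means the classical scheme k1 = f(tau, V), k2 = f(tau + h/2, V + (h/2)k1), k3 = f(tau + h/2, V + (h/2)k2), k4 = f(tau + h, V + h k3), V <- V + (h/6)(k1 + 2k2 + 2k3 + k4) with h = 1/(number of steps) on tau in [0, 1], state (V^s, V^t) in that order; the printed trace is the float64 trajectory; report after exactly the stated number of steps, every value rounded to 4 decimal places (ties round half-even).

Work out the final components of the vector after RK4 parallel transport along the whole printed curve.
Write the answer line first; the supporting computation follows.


Answer: V^s = 0.4723, V^t = -0.5151

gamma'(tau) = (0, (1/2)*tau); f(tau, V)^k = -Gamma^k_ij(gamma(tau)) gamma'^i(tau) V^j; h = 1/3; intermediate values shown to 6 dp
curve data and Christoffel symbols at the stage parameters:
  tau = 0.000000: gamma = (0.125000, 0.500000), gamma' = (0.000000, 0.000000); Gamma_sss = 0.216216, Gamma_sst = 0.000000, Gamma_stt = -0.217905, Gamma_tss = 0.000000, Gamma_tst = 0.124031, Gamma_ttt = 0.000000
  tau = 0.166667: gamma = (0.125000, 0.506944), gamma' = (0.000000, 0.083333); Gamma_sss = 0.216216, Gamma_sst = 0.000000, Gamma_stt = -0.217905, Gamma_tss = 0.000000, Gamma_tst = 0.124031, Gamma_ttt = 0.000000
  tau = 0.333333: gamma = (0.125000, 0.527778), gamma' = (0.000000, 0.166667); Gamma_sss = 0.216216, Gamma_sst = 0.000000, Gamma_stt = -0.217905, Gamma_tss = 0.000000, Gamma_tst = 0.124031, Gamma_ttt = 0.000000
  tau = 0.500000: gamma = (0.125000, 0.562500), gamma' = (0.000000, 0.250000); Gamma_sss = 0.216216, Gamma_sst = 0.000000, Gamma_stt = -0.217905, Gamma_tss = 0.000000, Gamma_tst = 0.124031, Gamma_ttt = 0.000000
  tau = 0.666667: gamma = (0.125000, 0.611111), gamma' = (0.000000, 0.333333); Gamma_sss = 0.216216, Gamma_sst = 0.000000, Gamma_stt = -0.217905, Gamma_tss = 0.000000, Gamma_tst = 0.124031, Gamma_ttt = 0.000000
  tau = 0.833333: gamma = (0.125000, 0.673611), gamma' = (0.000000, 0.416667); Gamma_sss = 0.216216, Gamma_sst = 0.000000, Gamma_stt = -0.217905, Gamma_tss = 0.000000, Gamma_tst = 0.124031, Gamma_ttt = 0.000000
  tau = 1.000000: gamma = (0.125000, 0.750000), gamma' = (0.000000, 0.500000); Gamma_sss = 0.216216, Gamma_sst = 0.000000, Gamma_stt = -0.217905, Gamma_tss = 0.000000, Gamma_tst = 0.124031, Gamma_ttt = 0.000000
step 0: V^s = 0.5000, V^t = -0.5000
step 1: k1 = (0.000000, 0.000000), k2 = (-0.009079, -0.005168), k3 = (-0.009095, -0.005152), k4 = (-0.018221, -0.010273); V <- V + (h/6)(k1 + 2k2 + 2k3 + k4): V^s = 0.4970, V^t = -0.5017
step 2: k1 = (-0.018221, -0.010273), k2 = (-0.027425, -0.015316), k3 = (-0.027471, -0.015268), k4 = (-0.036812, -0.020168); V <- V + (h/6)(k1 + 2k2 + 2k3 + k4): V^s = 0.4878, V^t = -0.5068
step 3: k1 = (-0.036812, -0.020168), k2 = (-0.046320, -0.024893), k3 = (-0.046392, -0.024811), k4 = (-0.056119, -0.029293); V <- V + (h/6)(k1 + 2k2 + 2k3 + k4): V^s = 0.4723, V^t = -0.5151


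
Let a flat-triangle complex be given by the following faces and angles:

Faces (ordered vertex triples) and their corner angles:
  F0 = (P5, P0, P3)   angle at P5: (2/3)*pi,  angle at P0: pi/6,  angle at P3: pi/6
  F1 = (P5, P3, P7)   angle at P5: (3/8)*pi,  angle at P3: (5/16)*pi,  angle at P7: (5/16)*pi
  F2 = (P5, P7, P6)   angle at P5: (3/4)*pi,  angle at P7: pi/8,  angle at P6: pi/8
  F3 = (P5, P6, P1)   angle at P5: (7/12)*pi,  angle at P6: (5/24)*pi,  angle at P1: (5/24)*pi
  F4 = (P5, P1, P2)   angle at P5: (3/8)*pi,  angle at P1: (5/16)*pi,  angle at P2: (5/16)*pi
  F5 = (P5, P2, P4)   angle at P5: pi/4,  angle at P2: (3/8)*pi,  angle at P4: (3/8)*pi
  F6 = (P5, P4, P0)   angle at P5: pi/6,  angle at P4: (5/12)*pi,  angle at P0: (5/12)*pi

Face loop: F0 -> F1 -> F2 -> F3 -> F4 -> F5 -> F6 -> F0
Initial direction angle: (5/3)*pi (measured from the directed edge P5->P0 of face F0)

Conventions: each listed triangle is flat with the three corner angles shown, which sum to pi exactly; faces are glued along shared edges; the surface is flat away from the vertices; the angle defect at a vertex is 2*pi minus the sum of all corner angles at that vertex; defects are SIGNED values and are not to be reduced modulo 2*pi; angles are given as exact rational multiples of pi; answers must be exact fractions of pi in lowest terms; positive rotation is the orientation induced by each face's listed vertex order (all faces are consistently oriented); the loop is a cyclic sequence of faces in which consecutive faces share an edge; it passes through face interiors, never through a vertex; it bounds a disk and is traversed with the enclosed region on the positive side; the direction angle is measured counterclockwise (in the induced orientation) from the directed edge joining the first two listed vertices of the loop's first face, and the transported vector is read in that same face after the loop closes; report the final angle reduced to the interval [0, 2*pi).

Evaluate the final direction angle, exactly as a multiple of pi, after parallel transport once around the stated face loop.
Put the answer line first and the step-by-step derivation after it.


Answer: final direction angle = pi/2

enclosed vertex P5: corner angles sum to (19/6)*pi, defect = 2*pi - (19/6)*pi = (-7/6)*pi
summing the enclosed defects onto the initial angle, mod 2*pi in the induced orientation:
final angle = (5/3)*pi - (7/6)*pi = pi/2 (mod 2*pi)


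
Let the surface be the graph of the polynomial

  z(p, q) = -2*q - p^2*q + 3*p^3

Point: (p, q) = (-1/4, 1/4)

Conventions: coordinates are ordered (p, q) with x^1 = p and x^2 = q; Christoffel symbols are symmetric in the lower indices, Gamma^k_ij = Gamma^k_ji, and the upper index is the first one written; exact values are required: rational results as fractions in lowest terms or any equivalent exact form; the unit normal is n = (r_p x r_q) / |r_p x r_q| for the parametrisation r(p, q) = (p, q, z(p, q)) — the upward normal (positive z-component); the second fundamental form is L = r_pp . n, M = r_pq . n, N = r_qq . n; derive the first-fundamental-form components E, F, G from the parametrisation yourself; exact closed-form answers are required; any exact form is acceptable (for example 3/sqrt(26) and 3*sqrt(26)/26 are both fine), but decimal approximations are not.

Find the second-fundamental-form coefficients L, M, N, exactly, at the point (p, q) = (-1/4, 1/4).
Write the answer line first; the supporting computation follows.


Answer: L = -40*sqrt(1466)/733, M = 4*sqrt(1466)/733, N = 0

z_p = 11/16, z_q = -33/16, z_pp = -5, z_pq = 1/2, z_qq = 0
E = 377/256, F = -363/256, G = 1345/256; answer radicand W^2 = 733/128
unnormalised second-form numerators: l = -5, m = 1/2, n = 0; L = l/sqrt(733/128), and similarly M = m/sqrt(W^2), N = n/sqrt(W^2)


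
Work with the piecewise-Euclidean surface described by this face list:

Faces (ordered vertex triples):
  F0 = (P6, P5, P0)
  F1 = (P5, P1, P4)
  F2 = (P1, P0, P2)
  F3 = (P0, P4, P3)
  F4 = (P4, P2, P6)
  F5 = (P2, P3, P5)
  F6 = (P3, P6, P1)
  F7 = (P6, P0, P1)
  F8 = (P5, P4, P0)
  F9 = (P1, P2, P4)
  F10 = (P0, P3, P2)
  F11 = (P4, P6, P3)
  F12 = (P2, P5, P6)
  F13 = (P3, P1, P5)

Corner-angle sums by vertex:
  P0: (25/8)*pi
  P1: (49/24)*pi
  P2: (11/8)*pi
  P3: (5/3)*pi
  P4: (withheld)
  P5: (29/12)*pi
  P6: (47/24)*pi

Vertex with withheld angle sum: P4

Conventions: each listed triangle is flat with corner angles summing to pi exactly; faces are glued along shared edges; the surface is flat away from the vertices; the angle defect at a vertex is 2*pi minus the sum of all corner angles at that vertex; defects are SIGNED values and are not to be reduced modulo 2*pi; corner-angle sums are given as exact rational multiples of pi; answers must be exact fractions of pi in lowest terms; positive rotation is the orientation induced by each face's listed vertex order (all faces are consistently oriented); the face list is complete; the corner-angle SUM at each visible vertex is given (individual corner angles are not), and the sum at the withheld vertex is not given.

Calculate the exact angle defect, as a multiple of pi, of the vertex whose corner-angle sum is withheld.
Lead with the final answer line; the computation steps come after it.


Answer: defect(P4) = (7/12)*pi

V = 7, E = 21, F = 14; chi = V - E + F = 0
Gauss-Bonnet: total defect = 2*pi*chi = 0; visible defects sum to (-7/12)*pi


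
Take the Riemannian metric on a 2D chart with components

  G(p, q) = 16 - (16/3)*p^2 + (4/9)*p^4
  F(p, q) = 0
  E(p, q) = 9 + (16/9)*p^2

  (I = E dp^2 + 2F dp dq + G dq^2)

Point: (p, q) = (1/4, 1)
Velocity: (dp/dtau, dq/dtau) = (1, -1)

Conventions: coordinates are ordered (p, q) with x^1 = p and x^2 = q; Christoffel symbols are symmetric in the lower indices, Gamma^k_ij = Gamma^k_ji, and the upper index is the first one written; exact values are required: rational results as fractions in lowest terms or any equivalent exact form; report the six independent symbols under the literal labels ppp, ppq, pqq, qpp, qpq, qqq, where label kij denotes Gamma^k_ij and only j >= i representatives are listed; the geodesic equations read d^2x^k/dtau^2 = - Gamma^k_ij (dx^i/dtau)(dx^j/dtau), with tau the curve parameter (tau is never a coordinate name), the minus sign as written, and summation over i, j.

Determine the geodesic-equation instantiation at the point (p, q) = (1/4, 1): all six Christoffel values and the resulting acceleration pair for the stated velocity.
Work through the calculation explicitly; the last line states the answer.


E = 82/9, F = 0, G = 9025/576 at the point
E_p = 8/9, E_q = 0, F_p = 0, F_q = 0, G_p = -95/36, G_q = 0
EG - F^2 = 370025/2592;  g^inv = (2592/370025) * [[9025/576, 0], [0, 82/9]]
first-kind symbols [ij,l] = (1/2)(d_i g_jl + d_j g_il - d_l g_ij): [pp,p] = E_p/2 = 4/9, [pp,q] = F_p - E_q/2 = 0, [pq,p] = E_q/2 = 0, [pq,q] = G_p/2 = -95/72, [qq,p] = F_q - G_p/2 = 95/72, [qq,q] = G_q/2 = 0
Gamma^p_ij = (G*[ij,p] - F*[ij,q])/(EG - F^2), Gamma^q_ij = (E*[ij,q] - F*[ij,p])/(EG - F^2)
Gamma_ppp = 2/41, Gamma_ppq = 0, Gamma_pqq = 95/656, Gamma_qpp = 0, Gamma_qpq = -8/95, Gamma_qqq = 0
d^2p/dtau^2 = -(Gamma_ppp*(1)^2 + 2*Gamma_ppq*(1)*(-1) + Gamma_pqq*(-1)^2) = -127/656
d^2q/dtau^2 = -(Gamma_qpp*(1)^2 + 2*Gamma_qpq*(1)*(-1) + Gamma_qqq*(-1)^2) = -16/95

Answer: Gamma_ppp = 2/41, Gamma_ppq = 0, Gamma_pqq = 95/656, Gamma_qpp = 0, Gamma_qpq = -8/95, Gamma_qqq = 0; accelerations (d^2p/dtau^2, d^2q/dtau^2) = (-127/656, -16/95)


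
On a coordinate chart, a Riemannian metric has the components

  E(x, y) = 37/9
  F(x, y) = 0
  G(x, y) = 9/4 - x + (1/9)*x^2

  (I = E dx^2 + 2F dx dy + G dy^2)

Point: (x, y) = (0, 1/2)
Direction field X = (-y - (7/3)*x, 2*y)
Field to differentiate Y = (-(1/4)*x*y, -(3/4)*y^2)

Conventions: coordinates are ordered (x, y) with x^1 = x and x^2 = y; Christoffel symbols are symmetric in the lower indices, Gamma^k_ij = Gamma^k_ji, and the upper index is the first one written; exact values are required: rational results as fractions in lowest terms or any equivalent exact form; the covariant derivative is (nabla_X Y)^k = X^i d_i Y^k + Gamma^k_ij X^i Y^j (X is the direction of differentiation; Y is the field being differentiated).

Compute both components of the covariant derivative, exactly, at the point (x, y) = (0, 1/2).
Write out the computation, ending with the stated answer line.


E = 37/9, F = 0, G = 9/4 at the point
E_x = 0, E_y = 0, F_x = 0, F_y = 0, G_x = -1, G_y = 0
EG - F^2 = 37/4;  g^inv = (4/37) * [[9/4, 0], [0, 37/9]]
first-kind symbols [ij,l] = (1/2)(d_i g_jl + d_j g_il - d_l g_ij): [xx,x] = E_x/2 = 0, [xx,y] = F_x - E_y/2 = 0, [xy,x] = E_y/2 = 0, [xy,y] = G_x/2 = -1/2, [yy,x] = F_y - G_x/2 = 1/2, [yy,y] = G_y/2 = 0
Gamma^x_ij = (G*[ij,x] - F*[ij,y])/(EG - F^2), Gamma^y_ij = (E*[ij,y] - F*[ij,x])/(EG - F^2)
Gamma_xxx = 0, Gamma_xxy = 0, Gamma_xyy = 9/74, Gamma_yxx = 0, Gamma_yxy = -2/9, Gamma_yyy = 0
X = (-1/2, 1), Y = (0, -3/16) at the point

Answer: (nabla_X Y)^x = 47/1184, (nabla_X Y)^y = -37/48


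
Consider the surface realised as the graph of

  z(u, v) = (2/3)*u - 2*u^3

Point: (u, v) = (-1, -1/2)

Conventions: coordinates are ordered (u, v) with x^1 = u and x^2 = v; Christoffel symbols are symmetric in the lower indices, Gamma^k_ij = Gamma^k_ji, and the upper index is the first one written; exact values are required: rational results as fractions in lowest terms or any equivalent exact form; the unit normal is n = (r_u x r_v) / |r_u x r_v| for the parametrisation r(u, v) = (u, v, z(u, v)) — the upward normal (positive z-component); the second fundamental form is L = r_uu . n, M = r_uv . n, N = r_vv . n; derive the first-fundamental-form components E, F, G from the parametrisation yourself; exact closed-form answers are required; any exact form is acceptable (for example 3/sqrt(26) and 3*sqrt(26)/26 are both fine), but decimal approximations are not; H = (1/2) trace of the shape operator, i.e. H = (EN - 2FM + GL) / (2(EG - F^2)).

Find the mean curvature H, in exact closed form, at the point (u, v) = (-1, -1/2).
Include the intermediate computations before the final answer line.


z_u = -16/3, z_v = 0, z_uu = 12, z_uv = 0, z_vv = 0
E = 265/9, F = 0, G = 1; answer radicand W^2 = 265/9
unnormalised second-form numerators: l = 12, m = 0, n = 0; L = l/sqrt(265/9), and similarly M = m/sqrt(W^2), N = n/sqrt(W^2)
H = (E*n - 2*F*m + G*l) / (2*(EG - F^2)*sqrt(W^2)); E*n - 2*F*m + G*l = 12, EG - F^2 = 265/9, so H = (54/265)/sqrt(265/9)

Answer: H = 162*sqrt(265)/70225


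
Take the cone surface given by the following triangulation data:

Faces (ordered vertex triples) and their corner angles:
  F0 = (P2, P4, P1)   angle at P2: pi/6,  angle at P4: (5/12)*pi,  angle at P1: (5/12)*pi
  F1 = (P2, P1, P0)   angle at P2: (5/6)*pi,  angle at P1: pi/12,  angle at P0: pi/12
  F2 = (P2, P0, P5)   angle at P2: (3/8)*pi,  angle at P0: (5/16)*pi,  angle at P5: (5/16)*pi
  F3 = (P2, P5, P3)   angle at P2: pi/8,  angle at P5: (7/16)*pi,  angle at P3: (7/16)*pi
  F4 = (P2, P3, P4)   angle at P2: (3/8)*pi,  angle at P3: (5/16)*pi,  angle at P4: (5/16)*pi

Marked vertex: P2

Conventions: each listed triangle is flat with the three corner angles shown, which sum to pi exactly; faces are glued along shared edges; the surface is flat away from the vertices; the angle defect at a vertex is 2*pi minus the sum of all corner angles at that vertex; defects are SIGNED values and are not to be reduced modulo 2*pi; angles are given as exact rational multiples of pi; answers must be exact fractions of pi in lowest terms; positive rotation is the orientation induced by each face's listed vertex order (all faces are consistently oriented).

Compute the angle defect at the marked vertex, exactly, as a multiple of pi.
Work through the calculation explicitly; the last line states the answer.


Sum of corner angles at P2: (15/8)*pi
defect = 2*pi - (15/8)*pi

Answer: defect(P2) = pi/8


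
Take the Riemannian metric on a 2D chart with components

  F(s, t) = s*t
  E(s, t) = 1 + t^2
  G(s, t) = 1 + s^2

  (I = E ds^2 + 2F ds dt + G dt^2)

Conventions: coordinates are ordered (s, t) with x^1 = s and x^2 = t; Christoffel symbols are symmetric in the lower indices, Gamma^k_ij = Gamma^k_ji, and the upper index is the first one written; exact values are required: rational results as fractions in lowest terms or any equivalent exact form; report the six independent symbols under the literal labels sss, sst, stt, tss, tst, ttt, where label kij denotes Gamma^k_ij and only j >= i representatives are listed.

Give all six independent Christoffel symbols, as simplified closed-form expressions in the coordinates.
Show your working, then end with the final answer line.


E = 1 + t^2; F = s*t; G = 1 + s^2
Gamma^k_ij = (1/2) g^{kl} (d_i g_jl + d_j g_il - d_l g_ij), with g^inv = (1/(EG-F^2)) [[G, -F], [-F, E]]
first partials: E_s = 0, E_t = 2*t, F_s = t, F_t = s, G_s = 2*s, G_t = 0
D = EG - F^2 = 1 + t^2 + s^2
expanded: Gamma^s_ss = (G E_s - 2F F_s + F E_t)/(2D), Gamma^s_st = (G E_t - F G_s)/(2D), Gamma^s_tt = (2G F_t - G G_s - F G_t)/(2D), Gamma^t_ss = (2E F_s - E E_t - F E_s)/(2D), Gamma^t_st = (E G_s - F E_t)/(2D), Gamma^t_tt = (E G_t - 2F F_t + F G_s)/(2D); substitute and cancel common factors

Answer: Gamma_sss = 0, Gamma_sst = t/(s^2 + t^2 + 1), Gamma_stt = 0, Gamma_tss = 0, Gamma_tst = s/(s^2 + t^2 + 1), Gamma_ttt = 0


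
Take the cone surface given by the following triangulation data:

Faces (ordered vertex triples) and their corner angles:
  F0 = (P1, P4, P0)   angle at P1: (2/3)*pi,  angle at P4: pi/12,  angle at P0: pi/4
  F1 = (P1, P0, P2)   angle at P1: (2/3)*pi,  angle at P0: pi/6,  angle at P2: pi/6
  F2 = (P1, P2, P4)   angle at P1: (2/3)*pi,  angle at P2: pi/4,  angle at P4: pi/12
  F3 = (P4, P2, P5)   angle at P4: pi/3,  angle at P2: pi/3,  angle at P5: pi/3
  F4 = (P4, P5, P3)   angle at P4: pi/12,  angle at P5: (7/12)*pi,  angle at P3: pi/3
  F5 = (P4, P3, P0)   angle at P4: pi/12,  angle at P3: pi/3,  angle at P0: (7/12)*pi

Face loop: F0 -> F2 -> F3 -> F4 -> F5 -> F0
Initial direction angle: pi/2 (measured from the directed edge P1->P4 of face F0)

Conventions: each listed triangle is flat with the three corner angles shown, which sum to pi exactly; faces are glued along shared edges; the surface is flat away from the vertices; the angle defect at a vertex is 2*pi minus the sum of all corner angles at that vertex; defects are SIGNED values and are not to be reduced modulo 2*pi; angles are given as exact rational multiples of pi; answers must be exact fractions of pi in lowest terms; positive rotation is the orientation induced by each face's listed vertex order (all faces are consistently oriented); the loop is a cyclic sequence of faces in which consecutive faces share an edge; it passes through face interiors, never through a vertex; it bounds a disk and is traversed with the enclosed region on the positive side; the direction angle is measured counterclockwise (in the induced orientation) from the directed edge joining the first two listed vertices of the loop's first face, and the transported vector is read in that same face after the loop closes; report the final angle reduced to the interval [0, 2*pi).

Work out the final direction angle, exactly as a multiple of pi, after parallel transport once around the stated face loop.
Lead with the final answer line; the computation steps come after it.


Answer: final direction angle = (11/6)*pi

enclosed vertex P4: corner angles sum to (2/3)*pi, defect = 2*pi - (2/3)*pi = (4/3)*pi
the rotation equals the total enclosed defect, so the final angle is initial + defects (mod 2*pi)
final angle = pi/2 + (4/3)*pi = (11/6)*pi (mod 2*pi)


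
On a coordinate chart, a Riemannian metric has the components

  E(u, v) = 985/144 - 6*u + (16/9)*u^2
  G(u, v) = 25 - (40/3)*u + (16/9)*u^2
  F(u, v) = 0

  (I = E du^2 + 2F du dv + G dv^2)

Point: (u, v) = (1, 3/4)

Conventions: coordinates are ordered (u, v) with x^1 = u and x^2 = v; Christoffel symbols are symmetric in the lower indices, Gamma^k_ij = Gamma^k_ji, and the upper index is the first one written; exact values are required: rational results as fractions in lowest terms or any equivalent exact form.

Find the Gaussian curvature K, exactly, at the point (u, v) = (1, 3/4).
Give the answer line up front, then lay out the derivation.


Answer: K = 9216/142129

E = 377/144, F = 0, G = 121/9, EG - F^2 = 45617/1296 at the point
E_u = -22/9, E_v = 0, F_u = 0, F_v = 0, G_u = -88/9, G_v = 0
E_vv = 0, F_uv = 0, G_uu = 32/9
By Brioschi, K is (det M1 - det M2) divided by (EG - F^2) squared.
M1 = [[-E_vv/2 + F_uv - G_uu/2, E_u/2, F_u - E_v/2], [F_v - G_u/2, E, F], [G_v/2, F, G]] = [[-16/9, -11/9, 0], [44/9, 377/144, 0], [0, 0, 121/9]]; det M1 = 12947/729
M2 = [[0, E_v/2, G_u/2], [E_v/2, E, F], [G_u/2, F, G]] = [[0, 0, -44/9], [0, 377/144, 0], [-44/9, 0, 121/9]]; det M2 = -45617/729
det M1 - det M2 = 58564/729; K = 58564/729 / (45617/1296)^2 = 9216/142129


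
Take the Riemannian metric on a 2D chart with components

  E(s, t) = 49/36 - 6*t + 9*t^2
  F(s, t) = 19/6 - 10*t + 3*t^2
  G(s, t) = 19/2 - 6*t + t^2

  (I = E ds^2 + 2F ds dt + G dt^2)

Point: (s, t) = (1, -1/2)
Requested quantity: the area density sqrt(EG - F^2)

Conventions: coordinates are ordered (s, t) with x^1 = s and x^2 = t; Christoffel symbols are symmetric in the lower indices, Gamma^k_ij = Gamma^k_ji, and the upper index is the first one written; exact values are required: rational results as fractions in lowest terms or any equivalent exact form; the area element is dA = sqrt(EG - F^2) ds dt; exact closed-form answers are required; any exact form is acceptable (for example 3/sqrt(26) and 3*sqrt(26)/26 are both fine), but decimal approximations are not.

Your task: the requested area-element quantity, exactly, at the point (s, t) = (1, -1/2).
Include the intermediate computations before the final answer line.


E = 119/18, F = 107/12, G = 51/4; EG - F^2 = 689/144

Answer: sqrt(EG - F^2) = sqrt(689)/12


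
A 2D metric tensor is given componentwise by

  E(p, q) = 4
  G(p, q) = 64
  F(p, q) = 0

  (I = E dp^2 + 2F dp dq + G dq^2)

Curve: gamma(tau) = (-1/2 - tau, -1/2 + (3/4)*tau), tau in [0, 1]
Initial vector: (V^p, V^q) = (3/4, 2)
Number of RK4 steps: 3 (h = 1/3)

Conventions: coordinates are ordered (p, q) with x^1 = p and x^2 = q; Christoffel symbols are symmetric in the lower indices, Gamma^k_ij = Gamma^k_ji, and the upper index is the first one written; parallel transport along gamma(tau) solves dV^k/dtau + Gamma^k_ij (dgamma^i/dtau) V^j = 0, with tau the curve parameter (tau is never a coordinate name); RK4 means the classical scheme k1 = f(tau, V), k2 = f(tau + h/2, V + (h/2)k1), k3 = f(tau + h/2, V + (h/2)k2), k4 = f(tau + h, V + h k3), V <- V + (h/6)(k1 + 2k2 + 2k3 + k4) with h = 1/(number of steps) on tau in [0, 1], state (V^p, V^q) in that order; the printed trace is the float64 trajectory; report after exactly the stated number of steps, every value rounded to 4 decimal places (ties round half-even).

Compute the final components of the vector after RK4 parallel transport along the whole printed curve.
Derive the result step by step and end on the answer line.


gamma'(tau) = (-1, 3/4); f(tau, V)^k = -Gamma^k_ij(gamma(tau)) gamma'^i(tau) V^j; h = 1/3; intermediate values shown to 6 dp
curve data and Christoffel symbols at the stage parameters:
  tau = 0.000000: gamma = (-0.500000, -0.500000), gamma' = (-1.000000, 0.750000); Gamma_ppp = 0.000000, Gamma_ppq = 0.000000, Gamma_pqq = 0.000000, Gamma_qpp = 0.000000, Gamma_qpq = 0.000000, Gamma_qqq = 0.000000
  tau = 0.166667: gamma = (-0.666667, -0.375000), gamma' = (-1.000000, 0.750000); Gamma_ppp = 0.000000, Gamma_ppq = 0.000000, Gamma_pqq = 0.000000, Gamma_qpp = 0.000000, Gamma_qpq = 0.000000, Gamma_qqq = 0.000000
  tau = 0.333333: gamma = (-0.833333, -0.250000), gamma' = (-1.000000, 0.750000); Gamma_ppp = 0.000000, Gamma_ppq = 0.000000, Gamma_pqq = 0.000000, Gamma_qpp = 0.000000, Gamma_qpq = 0.000000, Gamma_qqq = 0.000000
  tau = 0.500000: gamma = (-1.000000, -0.125000), gamma' = (-1.000000, 0.750000); Gamma_ppp = 0.000000, Gamma_ppq = 0.000000, Gamma_pqq = 0.000000, Gamma_qpp = 0.000000, Gamma_qpq = 0.000000, Gamma_qqq = 0.000000
  tau = 0.666667: gamma = (-1.166667, 0.000000), gamma' = (-1.000000, 0.750000); Gamma_ppp = 0.000000, Gamma_ppq = 0.000000, Gamma_pqq = 0.000000, Gamma_qpp = 0.000000, Gamma_qpq = 0.000000, Gamma_qqq = 0.000000
  tau = 0.833333: gamma = (-1.333333, 0.125000), gamma' = (-1.000000, 0.750000); Gamma_ppp = 0.000000, Gamma_ppq = 0.000000, Gamma_pqq = 0.000000, Gamma_qpp = 0.000000, Gamma_qpq = 0.000000, Gamma_qqq = 0.000000
  tau = 1.000000: gamma = (-1.500000, 0.250000), gamma' = (-1.000000, 0.750000); Gamma_ppp = 0.000000, Gamma_ppq = 0.000000, Gamma_pqq = 0.000000, Gamma_qpp = 0.000000, Gamma_qpq = 0.000000, Gamma_qqq = 0.000000
step 0: V^p = 0.7500, V^q = 2.0000
step 1: k1 = (0.000000, 0.000000), k2 = (0.000000, 0.000000), k3 = (0.000000, 0.000000), k4 = (0.000000, 0.000000); V <- V + (h/6)(k1 + 2k2 + 2k3 + k4): V^p = 0.7500, V^q = 2.0000
step 2: k1 = (0.000000, 0.000000), k2 = (0.000000, 0.000000), k3 = (0.000000, 0.000000), k4 = (0.000000, 0.000000); V <- V + (h/6)(k1 + 2k2 + 2k3 + k4): V^p = 0.7500, V^q = 2.0000
step 3: k1 = (0.000000, 0.000000), k2 = (0.000000, 0.000000), k3 = (0.000000, 0.000000), k4 = (0.000000, 0.000000); V <- V + (h/6)(k1 + 2k2 + 2k3 + k4): V^p = 0.7500, V^q = 2.0000

Answer: V^p = 0.7500, V^q = 2.0000


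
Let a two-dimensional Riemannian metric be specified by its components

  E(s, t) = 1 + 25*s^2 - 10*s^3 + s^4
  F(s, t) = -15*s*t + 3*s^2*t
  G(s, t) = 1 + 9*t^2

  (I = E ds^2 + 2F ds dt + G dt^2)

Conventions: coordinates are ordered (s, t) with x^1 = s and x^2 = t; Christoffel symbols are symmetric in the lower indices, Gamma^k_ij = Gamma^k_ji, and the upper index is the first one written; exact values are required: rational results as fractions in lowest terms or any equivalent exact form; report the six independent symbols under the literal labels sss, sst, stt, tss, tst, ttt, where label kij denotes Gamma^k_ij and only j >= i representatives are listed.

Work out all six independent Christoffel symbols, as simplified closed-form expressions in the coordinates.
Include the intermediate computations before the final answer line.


E = 1 + 25*s^2 - 10*s^3 + s^4; F = -15*s*t + 3*s^2*t; G = 1 + 9*t^2
Gamma^k_ij = (1/2) g^{kl} (d_i g_jl + d_j g_il - d_l g_ij), with g^inv = (1/(EG-F^2)) [[G, -F], [-F, E]]
first partials: E_s = 50*s - 30*s^2 + 4*s^3, E_t = 0, F_s = -15*t + 6*s*t, F_t = -15*s + 3*s^2, G_s = 0, G_t = 18*t
D = EG - F^2 = 1 + 9*t^2 + 25*s^2 - 10*s^3 + s^4
expanded: Gamma^s_ss = (G E_s - 2F F_s + F E_t)/(2D), Gamma^s_st = (G E_t - F G_s)/(2D), Gamma^s_tt = (2G F_t - G G_s - F G_t)/(2D), Gamma^t_ss = (2E F_s - E E_t - F E_s)/(2D), Gamma^t_st = (E G_s - F E_t)/(2D), Gamma^t_tt = (E G_t - 2F F_t + F G_s)/(2D); substitute and cancel common factors

Answer: Gamma_sss = (2*s^3 - 15*s^2 + 25*s)/(s^4 - 10*s^3 + 25*s^2 + 9*t^2 + 1), Gamma_sst = 0, Gamma_stt = (3*s^2 - 15*s)/(s^4 - 10*s^3 + 25*s^2 + 9*t^2 + 1), Gamma_tss = (6*s*t - 15*t)/(s^4 - 10*s^3 + 25*s^2 + 9*t^2 + 1), Gamma_tst = 0, Gamma_ttt = 9*t/(s^4 - 10*s^3 + 25*s^2 + 9*t^2 + 1)


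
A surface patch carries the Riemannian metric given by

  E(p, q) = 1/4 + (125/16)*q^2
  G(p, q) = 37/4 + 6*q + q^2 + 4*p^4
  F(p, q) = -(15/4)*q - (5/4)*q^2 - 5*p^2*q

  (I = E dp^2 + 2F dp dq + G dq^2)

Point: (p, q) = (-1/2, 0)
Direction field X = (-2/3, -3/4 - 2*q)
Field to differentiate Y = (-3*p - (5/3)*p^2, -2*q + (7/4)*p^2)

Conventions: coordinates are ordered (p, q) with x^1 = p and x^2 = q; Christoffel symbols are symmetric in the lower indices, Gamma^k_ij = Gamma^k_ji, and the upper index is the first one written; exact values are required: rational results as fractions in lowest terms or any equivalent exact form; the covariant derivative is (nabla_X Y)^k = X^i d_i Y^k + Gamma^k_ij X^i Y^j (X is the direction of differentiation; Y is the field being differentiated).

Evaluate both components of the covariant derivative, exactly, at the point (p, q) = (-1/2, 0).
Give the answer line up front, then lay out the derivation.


Answer: (nabla_X Y)^p = 221/36, (nabla_X Y)^q = 1629/608

E = 1/4, F = 0, G = 19/2 at the point
E_p = 0, E_q = 0, F_p = 0, F_q = -5, G_p = -2, G_q = 6
EG - F^2 = 19/8;  g^inv = (8/19) * [[19/2, 0], [0, 1/4]]
first-kind symbols [ij,l] = (1/2)(d_i g_jl + d_j g_il - d_l g_ij): [pp,p] = E_p/2 = 0, [pp,q] = F_p - E_q/2 = 0, [pq,p] = E_q/2 = 0, [pq,q] = G_p/2 = -1, [qq,p] = F_q - G_p/2 = -4, [qq,q] = G_q/2 = 3
Gamma^p_ij = (G*[ij,p] - F*[ij,q])/(EG - F^2), Gamma^q_ij = (E*[ij,q] - F*[ij,p])/(EG - F^2)
Gamma_ppp = 0, Gamma_ppq = 0, Gamma_pqq = -16, Gamma_qpp = 0, Gamma_qpq = -2/19, Gamma_qqq = 6/19
X = (-2/3, -3/4), Y = (13/12, 7/16) at the point


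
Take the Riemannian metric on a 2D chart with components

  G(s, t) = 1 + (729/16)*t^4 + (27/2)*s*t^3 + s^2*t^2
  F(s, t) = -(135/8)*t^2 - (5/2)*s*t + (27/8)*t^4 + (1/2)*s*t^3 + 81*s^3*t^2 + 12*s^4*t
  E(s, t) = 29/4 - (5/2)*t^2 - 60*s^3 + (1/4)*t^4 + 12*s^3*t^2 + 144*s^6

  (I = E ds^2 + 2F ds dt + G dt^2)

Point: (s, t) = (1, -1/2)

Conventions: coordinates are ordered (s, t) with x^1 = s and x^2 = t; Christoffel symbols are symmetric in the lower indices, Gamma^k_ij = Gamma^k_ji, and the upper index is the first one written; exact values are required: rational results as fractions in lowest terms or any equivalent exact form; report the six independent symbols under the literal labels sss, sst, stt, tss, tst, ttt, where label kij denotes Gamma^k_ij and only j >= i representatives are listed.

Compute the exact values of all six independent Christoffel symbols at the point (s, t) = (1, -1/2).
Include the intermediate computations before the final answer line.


E = 5993/64, F = 1463/128, G = 617/256 at the point
E_s = 693, E_t = -77/8, F_s = 607/16, F_t = -895/16, G_s = -19/16, G_t = -437/32
EG - F^2 = 24333/256;  g^inv = (256/24333) * [[617/256, -1463/128], [-1463/128, 5993/64]]
first-kind symbols [ij,l] = (1/2)(d_i g_jl + d_j g_il - d_l g_ij): [ss,s] = E_s/2 = 693/2, [ss,t] = F_s - E_t/2 = 171/4, [st,s] = E_t/2 = -77/16, [st,t] = G_s/2 = -19/32, [tt,s] = F_t - G_s/2 = -1771/32, [tt,t] = G_t/2 = -437/64
Gamma^s_ij = (G*[ij,s] - F*[ij,t])/(EG - F^2), Gamma^t_ij = (E*[ij,t] - F*[ij,s])/(EG - F^2)

Answer: Gamma_sss = 29568/8111, Gamma_sst = -1232/24333, Gamma_stt = -14168/24333, Gamma_tss = 3648/8111, Gamma_tst = -152/24333, Gamma_ttt = -1748/24333


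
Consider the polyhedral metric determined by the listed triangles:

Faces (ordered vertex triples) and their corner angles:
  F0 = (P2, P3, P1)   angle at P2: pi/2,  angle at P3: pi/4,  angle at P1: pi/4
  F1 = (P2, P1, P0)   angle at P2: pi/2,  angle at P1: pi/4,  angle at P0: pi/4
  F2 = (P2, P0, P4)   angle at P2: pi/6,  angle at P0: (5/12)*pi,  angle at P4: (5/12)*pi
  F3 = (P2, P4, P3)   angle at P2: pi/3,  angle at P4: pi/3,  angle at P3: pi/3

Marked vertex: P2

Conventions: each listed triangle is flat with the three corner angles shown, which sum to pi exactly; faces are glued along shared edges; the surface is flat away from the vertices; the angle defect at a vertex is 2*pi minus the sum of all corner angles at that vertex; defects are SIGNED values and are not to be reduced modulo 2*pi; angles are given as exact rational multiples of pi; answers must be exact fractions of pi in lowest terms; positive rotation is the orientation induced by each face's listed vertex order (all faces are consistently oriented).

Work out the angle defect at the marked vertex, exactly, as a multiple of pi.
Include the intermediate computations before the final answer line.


Sum of corner angles at P2: (3/2)*pi
defect = 2*pi - (3/2)*pi

Answer: defect(P2) = pi/2
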